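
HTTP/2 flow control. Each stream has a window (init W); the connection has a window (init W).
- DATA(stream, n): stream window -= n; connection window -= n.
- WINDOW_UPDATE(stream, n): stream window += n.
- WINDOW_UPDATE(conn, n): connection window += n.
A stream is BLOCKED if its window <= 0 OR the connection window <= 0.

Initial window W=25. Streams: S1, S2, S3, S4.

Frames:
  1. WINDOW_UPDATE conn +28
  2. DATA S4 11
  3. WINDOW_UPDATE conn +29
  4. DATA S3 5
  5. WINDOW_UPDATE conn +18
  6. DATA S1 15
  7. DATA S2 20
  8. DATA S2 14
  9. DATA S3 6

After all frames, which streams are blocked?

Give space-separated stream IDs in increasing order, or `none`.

Op 1: conn=53 S1=25 S2=25 S3=25 S4=25 blocked=[]
Op 2: conn=42 S1=25 S2=25 S3=25 S4=14 blocked=[]
Op 3: conn=71 S1=25 S2=25 S3=25 S4=14 blocked=[]
Op 4: conn=66 S1=25 S2=25 S3=20 S4=14 blocked=[]
Op 5: conn=84 S1=25 S2=25 S3=20 S4=14 blocked=[]
Op 6: conn=69 S1=10 S2=25 S3=20 S4=14 blocked=[]
Op 7: conn=49 S1=10 S2=5 S3=20 S4=14 blocked=[]
Op 8: conn=35 S1=10 S2=-9 S3=20 S4=14 blocked=[2]
Op 9: conn=29 S1=10 S2=-9 S3=14 S4=14 blocked=[2]

Answer: S2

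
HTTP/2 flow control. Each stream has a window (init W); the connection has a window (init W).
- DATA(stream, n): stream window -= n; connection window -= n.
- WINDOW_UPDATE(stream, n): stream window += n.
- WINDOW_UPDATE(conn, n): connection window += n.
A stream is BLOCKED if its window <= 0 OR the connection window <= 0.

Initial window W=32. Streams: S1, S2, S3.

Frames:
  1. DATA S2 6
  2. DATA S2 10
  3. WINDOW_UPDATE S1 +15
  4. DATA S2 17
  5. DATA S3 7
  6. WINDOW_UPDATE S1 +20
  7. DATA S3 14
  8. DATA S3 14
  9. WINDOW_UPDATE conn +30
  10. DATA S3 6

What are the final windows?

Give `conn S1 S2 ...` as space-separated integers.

Op 1: conn=26 S1=32 S2=26 S3=32 blocked=[]
Op 2: conn=16 S1=32 S2=16 S3=32 blocked=[]
Op 3: conn=16 S1=47 S2=16 S3=32 blocked=[]
Op 4: conn=-1 S1=47 S2=-1 S3=32 blocked=[1, 2, 3]
Op 5: conn=-8 S1=47 S2=-1 S3=25 blocked=[1, 2, 3]
Op 6: conn=-8 S1=67 S2=-1 S3=25 blocked=[1, 2, 3]
Op 7: conn=-22 S1=67 S2=-1 S3=11 blocked=[1, 2, 3]
Op 8: conn=-36 S1=67 S2=-1 S3=-3 blocked=[1, 2, 3]
Op 9: conn=-6 S1=67 S2=-1 S3=-3 blocked=[1, 2, 3]
Op 10: conn=-12 S1=67 S2=-1 S3=-9 blocked=[1, 2, 3]

Answer: -12 67 -1 -9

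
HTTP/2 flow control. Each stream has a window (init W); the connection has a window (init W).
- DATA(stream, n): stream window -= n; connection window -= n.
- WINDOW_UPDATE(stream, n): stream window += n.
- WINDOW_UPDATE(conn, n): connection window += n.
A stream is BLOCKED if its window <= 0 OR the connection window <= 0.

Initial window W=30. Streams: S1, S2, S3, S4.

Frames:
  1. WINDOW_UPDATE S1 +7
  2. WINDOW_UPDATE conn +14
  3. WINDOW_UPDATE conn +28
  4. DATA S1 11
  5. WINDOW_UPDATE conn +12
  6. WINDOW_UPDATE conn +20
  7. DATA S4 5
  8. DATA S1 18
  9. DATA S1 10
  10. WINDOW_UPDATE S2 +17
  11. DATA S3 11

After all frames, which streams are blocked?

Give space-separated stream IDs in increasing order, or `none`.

Answer: S1

Derivation:
Op 1: conn=30 S1=37 S2=30 S3=30 S4=30 blocked=[]
Op 2: conn=44 S1=37 S2=30 S3=30 S4=30 blocked=[]
Op 3: conn=72 S1=37 S2=30 S3=30 S4=30 blocked=[]
Op 4: conn=61 S1=26 S2=30 S3=30 S4=30 blocked=[]
Op 5: conn=73 S1=26 S2=30 S3=30 S4=30 blocked=[]
Op 6: conn=93 S1=26 S2=30 S3=30 S4=30 blocked=[]
Op 7: conn=88 S1=26 S2=30 S3=30 S4=25 blocked=[]
Op 8: conn=70 S1=8 S2=30 S3=30 S4=25 blocked=[]
Op 9: conn=60 S1=-2 S2=30 S3=30 S4=25 blocked=[1]
Op 10: conn=60 S1=-2 S2=47 S3=30 S4=25 blocked=[1]
Op 11: conn=49 S1=-2 S2=47 S3=19 S4=25 blocked=[1]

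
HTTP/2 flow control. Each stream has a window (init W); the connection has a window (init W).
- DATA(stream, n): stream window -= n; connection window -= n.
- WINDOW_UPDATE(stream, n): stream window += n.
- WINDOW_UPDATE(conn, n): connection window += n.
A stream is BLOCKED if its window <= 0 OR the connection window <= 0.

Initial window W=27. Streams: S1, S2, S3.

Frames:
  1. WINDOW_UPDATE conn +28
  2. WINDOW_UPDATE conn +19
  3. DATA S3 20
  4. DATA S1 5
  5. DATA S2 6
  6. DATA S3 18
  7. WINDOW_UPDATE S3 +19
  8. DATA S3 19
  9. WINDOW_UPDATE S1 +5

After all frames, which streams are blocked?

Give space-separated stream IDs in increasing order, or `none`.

Answer: S3

Derivation:
Op 1: conn=55 S1=27 S2=27 S3=27 blocked=[]
Op 2: conn=74 S1=27 S2=27 S3=27 blocked=[]
Op 3: conn=54 S1=27 S2=27 S3=7 blocked=[]
Op 4: conn=49 S1=22 S2=27 S3=7 blocked=[]
Op 5: conn=43 S1=22 S2=21 S3=7 blocked=[]
Op 6: conn=25 S1=22 S2=21 S3=-11 blocked=[3]
Op 7: conn=25 S1=22 S2=21 S3=8 blocked=[]
Op 8: conn=6 S1=22 S2=21 S3=-11 blocked=[3]
Op 9: conn=6 S1=27 S2=21 S3=-11 blocked=[3]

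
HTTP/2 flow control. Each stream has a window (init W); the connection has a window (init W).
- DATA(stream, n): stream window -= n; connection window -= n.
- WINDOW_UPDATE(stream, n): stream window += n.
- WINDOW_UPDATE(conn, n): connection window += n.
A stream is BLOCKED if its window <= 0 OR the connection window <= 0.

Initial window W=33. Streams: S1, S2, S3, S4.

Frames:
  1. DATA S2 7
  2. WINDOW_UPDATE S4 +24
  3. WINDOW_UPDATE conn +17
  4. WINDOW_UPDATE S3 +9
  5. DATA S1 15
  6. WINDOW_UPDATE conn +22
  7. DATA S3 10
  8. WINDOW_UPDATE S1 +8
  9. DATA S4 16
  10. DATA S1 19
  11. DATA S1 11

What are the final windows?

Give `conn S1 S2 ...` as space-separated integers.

Op 1: conn=26 S1=33 S2=26 S3=33 S4=33 blocked=[]
Op 2: conn=26 S1=33 S2=26 S3=33 S4=57 blocked=[]
Op 3: conn=43 S1=33 S2=26 S3=33 S4=57 blocked=[]
Op 4: conn=43 S1=33 S2=26 S3=42 S4=57 blocked=[]
Op 5: conn=28 S1=18 S2=26 S3=42 S4=57 blocked=[]
Op 6: conn=50 S1=18 S2=26 S3=42 S4=57 blocked=[]
Op 7: conn=40 S1=18 S2=26 S3=32 S4=57 blocked=[]
Op 8: conn=40 S1=26 S2=26 S3=32 S4=57 blocked=[]
Op 9: conn=24 S1=26 S2=26 S3=32 S4=41 blocked=[]
Op 10: conn=5 S1=7 S2=26 S3=32 S4=41 blocked=[]
Op 11: conn=-6 S1=-4 S2=26 S3=32 S4=41 blocked=[1, 2, 3, 4]

Answer: -6 -4 26 32 41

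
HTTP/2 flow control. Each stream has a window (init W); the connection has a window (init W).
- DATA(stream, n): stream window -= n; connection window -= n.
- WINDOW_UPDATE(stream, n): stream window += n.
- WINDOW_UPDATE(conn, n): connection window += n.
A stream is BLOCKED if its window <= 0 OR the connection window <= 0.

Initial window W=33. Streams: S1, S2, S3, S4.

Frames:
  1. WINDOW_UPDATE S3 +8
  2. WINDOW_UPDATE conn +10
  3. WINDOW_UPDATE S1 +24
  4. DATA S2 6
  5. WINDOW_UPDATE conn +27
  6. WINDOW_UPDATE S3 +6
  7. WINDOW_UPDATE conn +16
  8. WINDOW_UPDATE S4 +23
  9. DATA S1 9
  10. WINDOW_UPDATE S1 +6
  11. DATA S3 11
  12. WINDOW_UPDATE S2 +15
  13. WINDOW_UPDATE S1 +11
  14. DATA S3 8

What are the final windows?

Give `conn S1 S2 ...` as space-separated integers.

Op 1: conn=33 S1=33 S2=33 S3=41 S4=33 blocked=[]
Op 2: conn=43 S1=33 S2=33 S3=41 S4=33 blocked=[]
Op 3: conn=43 S1=57 S2=33 S3=41 S4=33 blocked=[]
Op 4: conn=37 S1=57 S2=27 S3=41 S4=33 blocked=[]
Op 5: conn=64 S1=57 S2=27 S3=41 S4=33 blocked=[]
Op 6: conn=64 S1=57 S2=27 S3=47 S4=33 blocked=[]
Op 7: conn=80 S1=57 S2=27 S3=47 S4=33 blocked=[]
Op 8: conn=80 S1=57 S2=27 S3=47 S4=56 blocked=[]
Op 9: conn=71 S1=48 S2=27 S3=47 S4=56 blocked=[]
Op 10: conn=71 S1=54 S2=27 S3=47 S4=56 blocked=[]
Op 11: conn=60 S1=54 S2=27 S3=36 S4=56 blocked=[]
Op 12: conn=60 S1=54 S2=42 S3=36 S4=56 blocked=[]
Op 13: conn=60 S1=65 S2=42 S3=36 S4=56 blocked=[]
Op 14: conn=52 S1=65 S2=42 S3=28 S4=56 blocked=[]

Answer: 52 65 42 28 56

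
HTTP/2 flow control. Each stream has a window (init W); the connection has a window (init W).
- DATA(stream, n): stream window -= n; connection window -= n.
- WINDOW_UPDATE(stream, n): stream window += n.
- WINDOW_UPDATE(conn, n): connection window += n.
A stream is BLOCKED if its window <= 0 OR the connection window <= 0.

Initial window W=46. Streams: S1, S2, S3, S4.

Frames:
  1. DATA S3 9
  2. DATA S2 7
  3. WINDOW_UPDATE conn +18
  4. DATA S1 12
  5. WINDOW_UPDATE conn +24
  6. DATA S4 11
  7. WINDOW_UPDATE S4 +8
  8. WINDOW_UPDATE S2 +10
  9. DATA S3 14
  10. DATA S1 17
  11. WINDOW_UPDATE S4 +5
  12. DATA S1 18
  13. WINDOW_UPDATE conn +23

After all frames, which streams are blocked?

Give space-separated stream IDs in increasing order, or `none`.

Answer: S1

Derivation:
Op 1: conn=37 S1=46 S2=46 S3=37 S4=46 blocked=[]
Op 2: conn=30 S1=46 S2=39 S3=37 S4=46 blocked=[]
Op 3: conn=48 S1=46 S2=39 S3=37 S4=46 blocked=[]
Op 4: conn=36 S1=34 S2=39 S3=37 S4=46 blocked=[]
Op 5: conn=60 S1=34 S2=39 S3=37 S4=46 blocked=[]
Op 6: conn=49 S1=34 S2=39 S3=37 S4=35 blocked=[]
Op 7: conn=49 S1=34 S2=39 S3=37 S4=43 blocked=[]
Op 8: conn=49 S1=34 S2=49 S3=37 S4=43 blocked=[]
Op 9: conn=35 S1=34 S2=49 S3=23 S4=43 blocked=[]
Op 10: conn=18 S1=17 S2=49 S3=23 S4=43 blocked=[]
Op 11: conn=18 S1=17 S2=49 S3=23 S4=48 blocked=[]
Op 12: conn=0 S1=-1 S2=49 S3=23 S4=48 blocked=[1, 2, 3, 4]
Op 13: conn=23 S1=-1 S2=49 S3=23 S4=48 blocked=[1]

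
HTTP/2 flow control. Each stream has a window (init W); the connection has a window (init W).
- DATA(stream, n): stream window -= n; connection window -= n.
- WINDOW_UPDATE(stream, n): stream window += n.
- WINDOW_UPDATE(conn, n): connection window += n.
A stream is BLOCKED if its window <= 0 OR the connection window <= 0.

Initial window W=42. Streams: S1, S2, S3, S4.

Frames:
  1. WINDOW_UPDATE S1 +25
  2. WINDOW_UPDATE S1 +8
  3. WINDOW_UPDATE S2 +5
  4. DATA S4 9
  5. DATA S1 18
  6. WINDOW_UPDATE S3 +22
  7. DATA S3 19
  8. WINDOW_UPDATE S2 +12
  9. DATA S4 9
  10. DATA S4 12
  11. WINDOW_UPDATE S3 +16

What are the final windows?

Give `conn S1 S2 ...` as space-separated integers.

Op 1: conn=42 S1=67 S2=42 S3=42 S4=42 blocked=[]
Op 2: conn=42 S1=75 S2=42 S3=42 S4=42 blocked=[]
Op 3: conn=42 S1=75 S2=47 S3=42 S4=42 blocked=[]
Op 4: conn=33 S1=75 S2=47 S3=42 S4=33 blocked=[]
Op 5: conn=15 S1=57 S2=47 S3=42 S4=33 blocked=[]
Op 6: conn=15 S1=57 S2=47 S3=64 S4=33 blocked=[]
Op 7: conn=-4 S1=57 S2=47 S3=45 S4=33 blocked=[1, 2, 3, 4]
Op 8: conn=-4 S1=57 S2=59 S3=45 S4=33 blocked=[1, 2, 3, 4]
Op 9: conn=-13 S1=57 S2=59 S3=45 S4=24 blocked=[1, 2, 3, 4]
Op 10: conn=-25 S1=57 S2=59 S3=45 S4=12 blocked=[1, 2, 3, 4]
Op 11: conn=-25 S1=57 S2=59 S3=61 S4=12 blocked=[1, 2, 3, 4]

Answer: -25 57 59 61 12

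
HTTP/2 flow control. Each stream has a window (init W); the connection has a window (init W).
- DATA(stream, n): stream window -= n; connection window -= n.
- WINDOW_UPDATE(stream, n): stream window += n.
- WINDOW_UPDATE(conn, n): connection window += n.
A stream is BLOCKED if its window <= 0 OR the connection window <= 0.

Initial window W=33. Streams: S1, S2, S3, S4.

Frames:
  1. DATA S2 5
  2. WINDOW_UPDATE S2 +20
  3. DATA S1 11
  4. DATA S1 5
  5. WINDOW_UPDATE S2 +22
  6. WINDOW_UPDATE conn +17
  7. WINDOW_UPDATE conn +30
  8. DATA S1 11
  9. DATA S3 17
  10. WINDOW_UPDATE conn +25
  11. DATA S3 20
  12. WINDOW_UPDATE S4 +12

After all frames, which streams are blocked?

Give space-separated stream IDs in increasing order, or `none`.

Op 1: conn=28 S1=33 S2=28 S3=33 S4=33 blocked=[]
Op 2: conn=28 S1=33 S2=48 S3=33 S4=33 blocked=[]
Op 3: conn=17 S1=22 S2=48 S3=33 S4=33 blocked=[]
Op 4: conn=12 S1=17 S2=48 S3=33 S4=33 blocked=[]
Op 5: conn=12 S1=17 S2=70 S3=33 S4=33 blocked=[]
Op 6: conn=29 S1=17 S2=70 S3=33 S4=33 blocked=[]
Op 7: conn=59 S1=17 S2=70 S3=33 S4=33 blocked=[]
Op 8: conn=48 S1=6 S2=70 S3=33 S4=33 blocked=[]
Op 9: conn=31 S1=6 S2=70 S3=16 S4=33 blocked=[]
Op 10: conn=56 S1=6 S2=70 S3=16 S4=33 blocked=[]
Op 11: conn=36 S1=6 S2=70 S3=-4 S4=33 blocked=[3]
Op 12: conn=36 S1=6 S2=70 S3=-4 S4=45 blocked=[3]

Answer: S3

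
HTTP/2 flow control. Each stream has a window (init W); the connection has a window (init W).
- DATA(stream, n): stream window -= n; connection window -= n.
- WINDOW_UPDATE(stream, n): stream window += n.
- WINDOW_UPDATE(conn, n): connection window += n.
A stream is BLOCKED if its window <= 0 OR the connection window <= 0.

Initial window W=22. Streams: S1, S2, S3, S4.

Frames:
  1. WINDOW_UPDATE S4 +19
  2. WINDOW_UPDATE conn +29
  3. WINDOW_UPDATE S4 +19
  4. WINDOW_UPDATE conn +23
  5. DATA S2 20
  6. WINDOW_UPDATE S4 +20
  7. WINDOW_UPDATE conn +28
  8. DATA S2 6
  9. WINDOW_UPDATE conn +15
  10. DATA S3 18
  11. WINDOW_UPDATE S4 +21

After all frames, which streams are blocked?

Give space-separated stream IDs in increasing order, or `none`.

Answer: S2

Derivation:
Op 1: conn=22 S1=22 S2=22 S3=22 S4=41 blocked=[]
Op 2: conn=51 S1=22 S2=22 S3=22 S4=41 blocked=[]
Op 3: conn=51 S1=22 S2=22 S3=22 S4=60 blocked=[]
Op 4: conn=74 S1=22 S2=22 S3=22 S4=60 blocked=[]
Op 5: conn=54 S1=22 S2=2 S3=22 S4=60 blocked=[]
Op 6: conn=54 S1=22 S2=2 S3=22 S4=80 blocked=[]
Op 7: conn=82 S1=22 S2=2 S3=22 S4=80 blocked=[]
Op 8: conn=76 S1=22 S2=-4 S3=22 S4=80 blocked=[2]
Op 9: conn=91 S1=22 S2=-4 S3=22 S4=80 blocked=[2]
Op 10: conn=73 S1=22 S2=-4 S3=4 S4=80 blocked=[2]
Op 11: conn=73 S1=22 S2=-4 S3=4 S4=101 blocked=[2]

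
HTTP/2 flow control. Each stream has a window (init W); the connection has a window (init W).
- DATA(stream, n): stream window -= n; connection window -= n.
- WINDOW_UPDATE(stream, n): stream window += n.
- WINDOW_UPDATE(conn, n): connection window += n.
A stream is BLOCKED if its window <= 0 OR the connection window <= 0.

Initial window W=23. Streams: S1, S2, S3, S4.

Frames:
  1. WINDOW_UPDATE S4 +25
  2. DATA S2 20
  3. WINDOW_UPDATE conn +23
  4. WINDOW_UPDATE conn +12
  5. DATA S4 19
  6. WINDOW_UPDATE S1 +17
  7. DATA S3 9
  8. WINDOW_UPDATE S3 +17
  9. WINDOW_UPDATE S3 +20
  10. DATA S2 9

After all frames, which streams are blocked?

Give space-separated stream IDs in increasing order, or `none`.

Answer: S2

Derivation:
Op 1: conn=23 S1=23 S2=23 S3=23 S4=48 blocked=[]
Op 2: conn=3 S1=23 S2=3 S3=23 S4=48 blocked=[]
Op 3: conn=26 S1=23 S2=3 S3=23 S4=48 blocked=[]
Op 4: conn=38 S1=23 S2=3 S3=23 S4=48 blocked=[]
Op 5: conn=19 S1=23 S2=3 S3=23 S4=29 blocked=[]
Op 6: conn=19 S1=40 S2=3 S3=23 S4=29 blocked=[]
Op 7: conn=10 S1=40 S2=3 S3=14 S4=29 blocked=[]
Op 8: conn=10 S1=40 S2=3 S3=31 S4=29 blocked=[]
Op 9: conn=10 S1=40 S2=3 S3=51 S4=29 blocked=[]
Op 10: conn=1 S1=40 S2=-6 S3=51 S4=29 blocked=[2]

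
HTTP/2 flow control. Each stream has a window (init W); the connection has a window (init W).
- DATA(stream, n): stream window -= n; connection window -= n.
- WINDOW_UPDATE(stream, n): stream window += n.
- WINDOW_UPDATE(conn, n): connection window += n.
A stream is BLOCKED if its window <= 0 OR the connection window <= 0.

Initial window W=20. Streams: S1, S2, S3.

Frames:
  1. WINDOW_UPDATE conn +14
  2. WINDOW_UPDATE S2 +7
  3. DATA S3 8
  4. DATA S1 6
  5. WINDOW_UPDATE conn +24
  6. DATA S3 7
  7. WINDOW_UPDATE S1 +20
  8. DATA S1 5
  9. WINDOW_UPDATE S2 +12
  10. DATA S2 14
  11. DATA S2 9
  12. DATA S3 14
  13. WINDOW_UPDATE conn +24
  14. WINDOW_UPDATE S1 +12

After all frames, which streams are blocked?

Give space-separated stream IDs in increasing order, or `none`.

Op 1: conn=34 S1=20 S2=20 S3=20 blocked=[]
Op 2: conn=34 S1=20 S2=27 S3=20 blocked=[]
Op 3: conn=26 S1=20 S2=27 S3=12 blocked=[]
Op 4: conn=20 S1=14 S2=27 S3=12 blocked=[]
Op 5: conn=44 S1=14 S2=27 S3=12 blocked=[]
Op 6: conn=37 S1=14 S2=27 S3=5 blocked=[]
Op 7: conn=37 S1=34 S2=27 S3=5 blocked=[]
Op 8: conn=32 S1=29 S2=27 S3=5 blocked=[]
Op 9: conn=32 S1=29 S2=39 S3=5 blocked=[]
Op 10: conn=18 S1=29 S2=25 S3=5 blocked=[]
Op 11: conn=9 S1=29 S2=16 S3=5 blocked=[]
Op 12: conn=-5 S1=29 S2=16 S3=-9 blocked=[1, 2, 3]
Op 13: conn=19 S1=29 S2=16 S3=-9 blocked=[3]
Op 14: conn=19 S1=41 S2=16 S3=-9 blocked=[3]

Answer: S3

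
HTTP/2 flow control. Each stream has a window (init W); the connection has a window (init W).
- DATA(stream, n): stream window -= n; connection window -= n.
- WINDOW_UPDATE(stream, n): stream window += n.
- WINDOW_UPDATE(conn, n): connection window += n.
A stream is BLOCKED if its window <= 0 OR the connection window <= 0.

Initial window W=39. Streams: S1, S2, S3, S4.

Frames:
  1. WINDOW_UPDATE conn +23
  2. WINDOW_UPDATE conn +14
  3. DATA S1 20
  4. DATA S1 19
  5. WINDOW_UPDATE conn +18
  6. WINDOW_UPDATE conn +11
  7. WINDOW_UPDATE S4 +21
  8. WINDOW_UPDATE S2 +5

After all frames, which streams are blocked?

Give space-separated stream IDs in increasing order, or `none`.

Op 1: conn=62 S1=39 S2=39 S3=39 S4=39 blocked=[]
Op 2: conn=76 S1=39 S2=39 S3=39 S4=39 blocked=[]
Op 3: conn=56 S1=19 S2=39 S3=39 S4=39 blocked=[]
Op 4: conn=37 S1=0 S2=39 S3=39 S4=39 blocked=[1]
Op 5: conn=55 S1=0 S2=39 S3=39 S4=39 blocked=[1]
Op 6: conn=66 S1=0 S2=39 S3=39 S4=39 blocked=[1]
Op 7: conn=66 S1=0 S2=39 S3=39 S4=60 blocked=[1]
Op 8: conn=66 S1=0 S2=44 S3=39 S4=60 blocked=[1]

Answer: S1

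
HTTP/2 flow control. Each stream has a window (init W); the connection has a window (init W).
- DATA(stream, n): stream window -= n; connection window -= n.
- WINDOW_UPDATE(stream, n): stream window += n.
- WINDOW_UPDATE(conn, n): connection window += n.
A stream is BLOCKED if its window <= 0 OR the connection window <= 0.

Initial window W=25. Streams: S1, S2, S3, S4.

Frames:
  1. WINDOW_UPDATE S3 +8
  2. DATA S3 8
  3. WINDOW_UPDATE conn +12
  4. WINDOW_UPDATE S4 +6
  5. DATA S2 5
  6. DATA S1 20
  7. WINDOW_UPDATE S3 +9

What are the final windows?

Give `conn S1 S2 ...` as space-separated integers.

Op 1: conn=25 S1=25 S2=25 S3=33 S4=25 blocked=[]
Op 2: conn=17 S1=25 S2=25 S3=25 S4=25 blocked=[]
Op 3: conn=29 S1=25 S2=25 S3=25 S4=25 blocked=[]
Op 4: conn=29 S1=25 S2=25 S3=25 S4=31 blocked=[]
Op 5: conn=24 S1=25 S2=20 S3=25 S4=31 blocked=[]
Op 6: conn=4 S1=5 S2=20 S3=25 S4=31 blocked=[]
Op 7: conn=4 S1=5 S2=20 S3=34 S4=31 blocked=[]

Answer: 4 5 20 34 31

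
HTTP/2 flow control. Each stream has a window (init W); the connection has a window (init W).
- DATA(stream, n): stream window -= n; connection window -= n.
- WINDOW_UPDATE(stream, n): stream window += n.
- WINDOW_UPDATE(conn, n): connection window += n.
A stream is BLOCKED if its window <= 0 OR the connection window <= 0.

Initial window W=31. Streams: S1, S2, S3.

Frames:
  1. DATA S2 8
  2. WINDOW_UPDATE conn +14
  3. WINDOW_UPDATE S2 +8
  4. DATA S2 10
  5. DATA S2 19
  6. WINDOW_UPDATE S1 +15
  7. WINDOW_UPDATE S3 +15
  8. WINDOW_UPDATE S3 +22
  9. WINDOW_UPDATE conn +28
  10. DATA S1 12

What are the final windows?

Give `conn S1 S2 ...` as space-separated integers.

Answer: 24 34 2 68

Derivation:
Op 1: conn=23 S1=31 S2=23 S3=31 blocked=[]
Op 2: conn=37 S1=31 S2=23 S3=31 blocked=[]
Op 3: conn=37 S1=31 S2=31 S3=31 blocked=[]
Op 4: conn=27 S1=31 S2=21 S3=31 blocked=[]
Op 5: conn=8 S1=31 S2=2 S3=31 blocked=[]
Op 6: conn=8 S1=46 S2=2 S3=31 blocked=[]
Op 7: conn=8 S1=46 S2=2 S3=46 blocked=[]
Op 8: conn=8 S1=46 S2=2 S3=68 blocked=[]
Op 9: conn=36 S1=46 S2=2 S3=68 blocked=[]
Op 10: conn=24 S1=34 S2=2 S3=68 blocked=[]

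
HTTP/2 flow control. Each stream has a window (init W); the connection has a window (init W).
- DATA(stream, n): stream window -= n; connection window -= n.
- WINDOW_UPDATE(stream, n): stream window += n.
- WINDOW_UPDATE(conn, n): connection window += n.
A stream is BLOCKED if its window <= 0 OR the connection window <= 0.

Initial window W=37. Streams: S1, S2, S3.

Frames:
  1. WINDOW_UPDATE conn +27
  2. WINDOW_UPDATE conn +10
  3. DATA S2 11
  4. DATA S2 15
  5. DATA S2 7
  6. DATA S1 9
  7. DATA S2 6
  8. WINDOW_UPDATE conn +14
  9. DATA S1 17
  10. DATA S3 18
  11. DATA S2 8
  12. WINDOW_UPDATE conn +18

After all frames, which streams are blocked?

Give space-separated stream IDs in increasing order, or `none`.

Answer: S2

Derivation:
Op 1: conn=64 S1=37 S2=37 S3=37 blocked=[]
Op 2: conn=74 S1=37 S2=37 S3=37 blocked=[]
Op 3: conn=63 S1=37 S2=26 S3=37 blocked=[]
Op 4: conn=48 S1=37 S2=11 S3=37 blocked=[]
Op 5: conn=41 S1=37 S2=4 S3=37 blocked=[]
Op 6: conn=32 S1=28 S2=4 S3=37 blocked=[]
Op 7: conn=26 S1=28 S2=-2 S3=37 blocked=[2]
Op 8: conn=40 S1=28 S2=-2 S3=37 blocked=[2]
Op 9: conn=23 S1=11 S2=-2 S3=37 blocked=[2]
Op 10: conn=5 S1=11 S2=-2 S3=19 blocked=[2]
Op 11: conn=-3 S1=11 S2=-10 S3=19 blocked=[1, 2, 3]
Op 12: conn=15 S1=11 S2=-10 S3=19 blocked=[2]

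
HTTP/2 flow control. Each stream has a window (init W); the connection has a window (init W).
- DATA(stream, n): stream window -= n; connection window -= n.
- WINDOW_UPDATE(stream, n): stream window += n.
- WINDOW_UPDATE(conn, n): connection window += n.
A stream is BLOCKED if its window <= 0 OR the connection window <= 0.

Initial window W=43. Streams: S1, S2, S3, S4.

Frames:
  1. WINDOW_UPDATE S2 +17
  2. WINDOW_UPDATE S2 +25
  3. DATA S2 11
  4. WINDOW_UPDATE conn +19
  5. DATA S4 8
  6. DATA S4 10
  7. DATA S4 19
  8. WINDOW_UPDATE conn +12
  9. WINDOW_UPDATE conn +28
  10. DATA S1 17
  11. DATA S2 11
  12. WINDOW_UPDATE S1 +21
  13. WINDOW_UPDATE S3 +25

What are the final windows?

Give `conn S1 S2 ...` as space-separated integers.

Answer: 26 47 63 68 6

Derivation:
Op 1: conn=43 S1=43 S2=60 S3=43 S4=43 blocked=[]
Op 2: conn=43 S1=43 S2=85 S3=43 S4=43 blocked=[]
Op 3: conn=32 S1=43 S2=74 S3=43 S4=43 blocked=[]
Op 4: conn=51 S1=43 S2=74 S3=43 S4=43 blocked=[]
Op 5: conn=43 S1=43 S2=74 S3=43 S4=35 blocked=[]
Op 6: conn=33 S1=43 S2=74 S3=43 S4=25 blocked=[]
Op 7: conn=14 S1=43 S2=74 S3=43 S4=6 blocked=[]
Op 8: conn=26 S1=43 S2=74 S3=43 S4=6 blocked=[]
Op 9: conn=54 S1=43 S2=74 S3=43 S4=6 blocked=[]
Op 10: conn=37 S1=26 S2=74 S3=43 S4=6 blocked=[]
Op 11: conn=26 S1=26 S2=63 S3=43 S4=6 blocked=[]
Op 12: conn=26 S1=47 S2=63 S3=43 S4=6 blocked=[]
Op 13: conn=26 S1=47 S2=63 S3=68 S4=6 blocked=[]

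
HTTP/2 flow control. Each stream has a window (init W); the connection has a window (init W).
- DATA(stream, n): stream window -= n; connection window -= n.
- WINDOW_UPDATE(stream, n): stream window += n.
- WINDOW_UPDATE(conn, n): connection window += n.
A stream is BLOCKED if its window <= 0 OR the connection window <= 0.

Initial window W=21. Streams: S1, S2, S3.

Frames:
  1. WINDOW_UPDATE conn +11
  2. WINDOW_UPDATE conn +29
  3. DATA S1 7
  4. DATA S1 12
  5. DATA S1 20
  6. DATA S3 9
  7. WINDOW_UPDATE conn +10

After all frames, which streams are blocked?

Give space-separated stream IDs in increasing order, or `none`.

Op 1: conn=32 S1=21 S2=21 S3=21 blocked=[]
Op 2: conn=61 S1=21 S2=21 S3=21 blocked=[]
Op 3: conn=54 S1=14 S2=21 S3=21 blocked=[]
Op 4: conn=42 S1=2 S2=21 S3=21 blocked=[]
Op 5: conn=22 S1=-18 S2=21 S3=21 blocked=[1]
Op 6: conn=13 S1=-18 S2=21 S3=12 blocked=[1]
Op 7: conn=23 S1=-18 S2=21 S3=12 blocked=[1]

Answer: S1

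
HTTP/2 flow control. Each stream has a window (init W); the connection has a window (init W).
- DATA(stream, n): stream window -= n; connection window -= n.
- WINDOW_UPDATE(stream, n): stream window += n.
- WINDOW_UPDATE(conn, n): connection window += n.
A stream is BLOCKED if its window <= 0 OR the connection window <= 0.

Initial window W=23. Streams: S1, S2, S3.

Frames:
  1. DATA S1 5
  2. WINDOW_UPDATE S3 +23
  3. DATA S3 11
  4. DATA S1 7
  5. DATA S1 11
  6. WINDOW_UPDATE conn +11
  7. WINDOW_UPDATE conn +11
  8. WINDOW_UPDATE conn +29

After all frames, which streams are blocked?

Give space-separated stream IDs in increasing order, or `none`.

Op 1: conn=18 S1=18 S2=23 S3=23 blocked=[]
Op 2: conn=18 S1=18 S2=23 S3=46 blocked=[]
Op 3: conn=7 S1=18 S2=23 S3=35 blocked=[]
Op 4: conn=0 S1=11 S2=23 S3=35 blocked=[1, 2, 3]
Op 5: conn=-11 S1=0 S2=23 S3=35 blocked=[1, 2, 3]
Op 6: conn=0 S1=0 S2=23 S3=35 blocked=[1, 2, 3]
Op 7: conn=11 S1=0 S2=23 S3=35 blocked=[1]
Op 8: conn=40 S1=0 S2=23 S3=35 blocked=[1]

Answer: S1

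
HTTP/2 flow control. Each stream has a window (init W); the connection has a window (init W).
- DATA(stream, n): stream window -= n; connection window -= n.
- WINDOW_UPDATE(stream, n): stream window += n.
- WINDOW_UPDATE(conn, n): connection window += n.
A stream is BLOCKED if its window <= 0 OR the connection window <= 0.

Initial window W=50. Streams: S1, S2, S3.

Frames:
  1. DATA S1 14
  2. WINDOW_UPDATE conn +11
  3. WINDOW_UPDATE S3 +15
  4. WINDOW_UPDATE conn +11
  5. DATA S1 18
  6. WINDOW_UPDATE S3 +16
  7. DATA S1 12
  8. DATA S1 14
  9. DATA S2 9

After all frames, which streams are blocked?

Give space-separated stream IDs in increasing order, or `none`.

Op 1: conn=36 S1=36 S2=50 S3=50 blocked=[]
Op 2: conn=47 S1=36 S2=50 S3=50 blocked=[]
Op 3: conn=47 S1=36 S2=50 S3=65 blocked=[]
Op 4: conn=58 S1=36 S2=50 S3=65 blocked=[]
Op 5: conn=40 S1=18 S2=50 S3=65 blocked=[]
Op 6: conn=40 S1=18 S2=50 S3=81 blocked=[]
Op 7: conn=28 S1=6 S2=50 S3=81 blocked=[]
Op 8: conn=14 S1=-8 S2=50 S3=81 blocked=[1]
Op 9: conn=5 S1=-8 S2=41 S3=81 blocked=[1]

Answer: S1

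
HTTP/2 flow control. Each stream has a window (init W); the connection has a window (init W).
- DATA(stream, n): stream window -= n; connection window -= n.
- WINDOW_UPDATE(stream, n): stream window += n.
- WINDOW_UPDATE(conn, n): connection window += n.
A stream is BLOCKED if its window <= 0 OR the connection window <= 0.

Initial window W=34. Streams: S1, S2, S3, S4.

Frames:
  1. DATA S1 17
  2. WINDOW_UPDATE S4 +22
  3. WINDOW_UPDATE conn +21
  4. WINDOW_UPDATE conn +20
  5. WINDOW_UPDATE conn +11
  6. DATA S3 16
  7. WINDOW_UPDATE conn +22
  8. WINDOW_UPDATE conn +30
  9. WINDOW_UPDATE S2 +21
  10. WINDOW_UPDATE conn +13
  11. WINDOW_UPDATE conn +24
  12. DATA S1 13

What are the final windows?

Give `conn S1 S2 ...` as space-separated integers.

Answer: 129 4 55 18 56

Derivation:
Op 1: conn=17 S1=17 S2=34 S3=34 S4=34 blocked=[]
Op 2: conn=17 S1=17 S2=34 S3=34 S4=56 blocked=[]
Op 3: conn=38 S1=17 S2=34 S3=34 S4=56 blocked=[]
Op 4: conn=58 S1=17 S2=34 S3=34 S4=56 blocked=[]
Op 5: conn=69 S1=17 S2=34 S3=34 S4=56 blocked=[]
Op 6: conn=53 S1=17 S2=34 S3=18 S4=56 blocked=[]
Op 7: conn=75 S1=17 S2=34 S3=18 S4=56 blocked=[]
Op 8: conn=105 S1=17 S2=34 S3=18 S4=56 blocked=[]
Op 9: conn=105 S1=17 S2=55 S3=18 S4=56 blocked=[]
Op 10: conn=118 S1=17 S2=55 S3=18 S4=56 blocked=[]
Op 11: conn=142 S1=17 S2=55 S3=18 S4=56 blocked=[]
Op 12: conn=129 S1=4 S2=55 S3=18 S4=56 blocked=[]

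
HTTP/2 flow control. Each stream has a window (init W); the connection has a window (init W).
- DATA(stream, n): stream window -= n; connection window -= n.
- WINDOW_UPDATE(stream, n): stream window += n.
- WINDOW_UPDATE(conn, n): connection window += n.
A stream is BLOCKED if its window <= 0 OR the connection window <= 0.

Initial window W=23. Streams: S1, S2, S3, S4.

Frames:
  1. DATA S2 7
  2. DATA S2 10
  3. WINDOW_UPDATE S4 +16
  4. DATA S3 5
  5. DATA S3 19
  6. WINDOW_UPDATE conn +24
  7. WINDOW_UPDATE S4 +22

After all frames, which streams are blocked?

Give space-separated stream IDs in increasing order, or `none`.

Op 1: conn=16 S1=23 S2=16 S3=23 S4=23 blocked=[]
Op 2: conn=6 S1=23 S2=6 S3=23 S4=23 blocked=[]
Op 3: conn=6 S1=23 S2=6 S3=23 S4=39 blocked=[]
Op 4: conn=1 S1=23 S2=6 S3=18 S4=39 blocked=[]
Op 5: conn=-18 S1=23 S2=6 S3=-1 S4=39 blocked=[1, 2, 3, 4]
Op 6: conn=6 S1=23 S2=6 S3=-1 S4=39 blocked=[3]
Op 7: conn=6 S1=23 S2=6 S3=-1 S4=61 blocked=[3]

Answer: S3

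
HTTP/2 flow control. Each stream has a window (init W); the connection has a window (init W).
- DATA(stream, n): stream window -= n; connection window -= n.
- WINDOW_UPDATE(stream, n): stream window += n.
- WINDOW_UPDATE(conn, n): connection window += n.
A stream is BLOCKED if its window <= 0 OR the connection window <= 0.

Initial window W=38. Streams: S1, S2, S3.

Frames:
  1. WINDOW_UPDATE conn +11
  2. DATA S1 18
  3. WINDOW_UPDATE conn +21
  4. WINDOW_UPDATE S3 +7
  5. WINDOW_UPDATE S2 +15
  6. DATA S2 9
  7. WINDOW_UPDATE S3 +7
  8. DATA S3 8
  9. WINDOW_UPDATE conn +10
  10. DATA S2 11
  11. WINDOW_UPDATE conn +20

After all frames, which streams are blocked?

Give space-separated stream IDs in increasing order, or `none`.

Answer: none

Derivation:
Op 1: conn=49 S1=38 S2=38 S3=38 blocked=[]
Op 2: conn=31 S1=20 S2=38 S3=38 blocked=[]
Op 3: conn=52 S1=20 S2=38 S3=38 blocked=[]
Op 4: conn=52 S1=20 S2=38 S3=45 blocked=[]
Op 5: conn=52 S1=20 S2=53 S3=45 blocked=[]
Op 6: conn=43 S1=20 S2=44 S3=45 blocked=[]
Op 7: conn=43 S1=20 S2=44 S3=52 blocked=[]
Op 8: conn=35 S1=20 S2=44 S3=44 blocked=[]
Op 9: conn=45 S1=20 S2=44 S3=44 blocked=[]
Op 10: conn=34 S1=20 S2=33 S3=44 blocked=[]
Op 11: conn=54 S1=20 S2=33 S3=44 blocked=[]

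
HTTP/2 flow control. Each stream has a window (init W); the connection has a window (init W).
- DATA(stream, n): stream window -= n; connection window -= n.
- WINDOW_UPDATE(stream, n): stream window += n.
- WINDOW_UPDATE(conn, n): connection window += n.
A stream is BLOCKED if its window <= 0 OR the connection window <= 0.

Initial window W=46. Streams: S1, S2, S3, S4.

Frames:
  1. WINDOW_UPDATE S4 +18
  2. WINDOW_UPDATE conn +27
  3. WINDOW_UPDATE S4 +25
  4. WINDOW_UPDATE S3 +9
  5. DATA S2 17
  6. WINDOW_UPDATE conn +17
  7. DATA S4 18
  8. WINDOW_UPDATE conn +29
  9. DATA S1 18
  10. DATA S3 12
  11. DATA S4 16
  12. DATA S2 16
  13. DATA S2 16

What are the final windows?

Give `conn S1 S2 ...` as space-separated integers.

Op 1: conn=46 S1=46 S2=46 S3=46 S4=64 blocked=[]
Op 2: conn=73 S1=46 S2=46 S3=46 S4=64 blocked=[]
Op 3: conn=73 S1=46 S2=46 S3=46 S4=89 blocked=[]
Op 4: conn=73 S1=46 S2=46 S3=55 S4=89 blocked=[]
Op 5: conn=56 S1=46 S2=29 S3=55 S4=89 blocked=[]
Op 6: conn=73 S1=46 S2=29 S3=55 S4=89 blocked=[]
Op 7: conn=55 S1=46 S2=29 S3=55 S4=71 blocked=[]
Op 8: conn=84 S1=46 S2=29 S3=55 S4=71 blocked=[]
Op 9: conn=66 S1=28 S2=29 S3=55 S4=71 blocked=[]
Op 10: conn=54 S1=28 S2=29 S3=43 S4=71 blocked=[]
Op 11: conn=38 S1=28 S2=29 S3=43 S4=55 blocked=[]
Op 12: conn=22 S1=28 S2=13 S3=43 S4=55 blocked=[]
Op 13: conn=6 S1=28 S2=-3 S3=43 S4=55 blocked=[2]

Answer: 6 28 -3 43 55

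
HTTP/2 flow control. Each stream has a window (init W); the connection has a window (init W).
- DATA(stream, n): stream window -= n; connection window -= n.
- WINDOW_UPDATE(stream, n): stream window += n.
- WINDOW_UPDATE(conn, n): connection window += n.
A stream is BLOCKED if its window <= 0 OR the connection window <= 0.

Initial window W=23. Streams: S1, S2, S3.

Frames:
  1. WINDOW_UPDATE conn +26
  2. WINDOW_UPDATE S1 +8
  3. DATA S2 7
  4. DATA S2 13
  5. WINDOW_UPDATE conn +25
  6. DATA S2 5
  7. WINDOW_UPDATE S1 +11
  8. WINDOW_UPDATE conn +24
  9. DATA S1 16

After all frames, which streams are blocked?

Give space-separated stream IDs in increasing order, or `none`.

Answer: S2

Derivation:
Op 1: conn=49 S1=23 S2=23 S3=23 blocked=[]
Op 2: conn=49 S1=31 S2=23 S3=23 blocked=[]
Op 3: conn=42 S1=31 S2=16 S3=23 blocked=[]
Op 4: conn=29 S1=31 S2=3 S3=23 blocked=[]
Op 5: conn=54 S1=31 S2=3 S3=23 blocked=[]
Op 6: conn=49 S1=31 S2=-2 S3=23 blocked=[2]
Op 7: conn=49 S1=42 S2=-2 S3=23 blocked=[2]
Op 8: conn=73 S1=42 S2=-2 S3=23 blocked=[2]
Op 9: conn=57 S1=26 S2=-2 S3=23 blocked=[2]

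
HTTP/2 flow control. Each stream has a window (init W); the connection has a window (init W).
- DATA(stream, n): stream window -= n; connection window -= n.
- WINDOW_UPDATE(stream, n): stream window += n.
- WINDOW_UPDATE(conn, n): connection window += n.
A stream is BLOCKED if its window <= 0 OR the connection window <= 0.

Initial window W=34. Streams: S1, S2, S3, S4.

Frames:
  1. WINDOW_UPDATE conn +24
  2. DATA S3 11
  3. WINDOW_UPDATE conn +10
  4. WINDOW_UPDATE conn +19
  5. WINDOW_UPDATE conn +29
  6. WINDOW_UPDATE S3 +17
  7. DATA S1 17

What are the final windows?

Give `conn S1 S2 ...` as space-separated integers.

Answer: 88 17 34 40 34

Derivation:
Op 1: conn=58 S1=34 S2=34 S3=34 S4=34 blocked=[]
Op 2: conn=47 S1=34 S2=34 S3=23 S4=34 blocked=[]
Op 3: conn=57 S1=34 S2=34 S3=23 S4=34 blocked=[]
Op 4: conn=76 S1=34 S2=34 S3=23 S4=34 blocked=[]
Op 5: conn=105 S1=34 S2=34 S3=23 S4=34 blocked=[]
Op 6: conn=105 S1=34 S2=34 S3=40 S4=34 blocked=[]
Op 7: conn=88 S1=17 S2=34 S3=40 S4=34 blocked=[]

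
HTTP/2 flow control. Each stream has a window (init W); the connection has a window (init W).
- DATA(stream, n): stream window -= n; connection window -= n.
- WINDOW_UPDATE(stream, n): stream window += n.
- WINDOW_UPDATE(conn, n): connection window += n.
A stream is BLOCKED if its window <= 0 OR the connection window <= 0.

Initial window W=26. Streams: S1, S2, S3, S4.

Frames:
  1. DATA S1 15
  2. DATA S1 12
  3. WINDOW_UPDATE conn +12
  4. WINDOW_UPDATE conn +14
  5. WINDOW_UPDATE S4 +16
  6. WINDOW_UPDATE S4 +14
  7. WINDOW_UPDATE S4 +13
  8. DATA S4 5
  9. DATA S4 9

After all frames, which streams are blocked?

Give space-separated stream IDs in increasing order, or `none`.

Answer: S1

Derivation:
Op 1: conn=11 S1=11 S2=26 S3=26 S4=26 blocked=[]
Op 2: conn=-1 S1=-1 S2=26 S3=26 S4=26 blocked=[1, 2, 3, 4]
Op 3: conn=11 S1=-1 S2=26 S3=26 S4=26 blocked=[1]
Op 4: conn=25 S1=-1 S2=26 S3=26 S4=26 blocked=[1]
Op 5: conn=25 S1=-1 S2=26 S3=26 S4=42 blocked=[1]
Op 6: conn=25 S1=-1 S2=26 S3=26 S4=56 blocked=[1]
Op 7: conn=25 S1=-1 S2=26 S3=26 S4=69 blocked=[1]
Op 8: conn=20 S1=-1 S2=26 S3=26 S4=64 blocked=[1]
Op 9: conn=11 S1=-1 S2=26 S3=26 S4=55 blocked=[1]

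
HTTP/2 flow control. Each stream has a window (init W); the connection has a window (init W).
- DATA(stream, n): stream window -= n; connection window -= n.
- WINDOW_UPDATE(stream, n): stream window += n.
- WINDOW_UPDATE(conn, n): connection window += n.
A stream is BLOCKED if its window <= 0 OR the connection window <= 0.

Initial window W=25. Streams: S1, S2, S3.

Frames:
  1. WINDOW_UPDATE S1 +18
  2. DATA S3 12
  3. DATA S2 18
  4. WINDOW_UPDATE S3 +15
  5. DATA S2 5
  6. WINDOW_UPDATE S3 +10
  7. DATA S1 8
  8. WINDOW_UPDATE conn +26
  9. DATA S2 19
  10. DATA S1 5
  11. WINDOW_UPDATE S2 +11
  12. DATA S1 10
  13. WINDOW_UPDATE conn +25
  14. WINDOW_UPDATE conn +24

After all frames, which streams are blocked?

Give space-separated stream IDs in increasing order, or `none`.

Answer: S2

Derivation:
Op 1: conn=25 S1=43 S2=25 S3=25 blocked=[]
Op 2: conn=13 S1=43 S2=25 S3=13 blocked=[]
Op 3: conn=-5 S1=43 S2=7 S3=13 blocked=[1, 2, 3]
Op 4: conn=-5 S1=43 S2=7 S3=28 blocked=[1, 2, 3]
Op 5: conn=-10 S1=43 S2=2 S3=28 blocked=[1, 2, 3]
Op 6: conn=-10 S1=43 S2=2 S3=38 blocked=[1, 2, 3]
Op 7: conn=-18 S1=35 S2=2 S3=38 blocked=[1, 2, 3]
Op 8: conn=8 S1=35 S2=2 S3=38 blocked=[]
Op 9: conn=-11 S1=35 S2=-17 S3=38 blocked=[1, 2, 3]
Op 10: conn=-16 S1=30 S2=-17 S3=38 blocked=[1, 2, 3]
Op 11: conn=-16 S1=30 S2=-6 S3=38 blocked=[1, 2, 3]
Op 12: conn=-26 S1=20 S2=-6 S3=38 blocked=[1, 2, 3]
Op 13: conn=-1 S1=20 S2=-6 S3=38 blocked=[1, 2, 3]
Op 14: conn=23 S1=20 S2=-6 S3=38 blocked=[2]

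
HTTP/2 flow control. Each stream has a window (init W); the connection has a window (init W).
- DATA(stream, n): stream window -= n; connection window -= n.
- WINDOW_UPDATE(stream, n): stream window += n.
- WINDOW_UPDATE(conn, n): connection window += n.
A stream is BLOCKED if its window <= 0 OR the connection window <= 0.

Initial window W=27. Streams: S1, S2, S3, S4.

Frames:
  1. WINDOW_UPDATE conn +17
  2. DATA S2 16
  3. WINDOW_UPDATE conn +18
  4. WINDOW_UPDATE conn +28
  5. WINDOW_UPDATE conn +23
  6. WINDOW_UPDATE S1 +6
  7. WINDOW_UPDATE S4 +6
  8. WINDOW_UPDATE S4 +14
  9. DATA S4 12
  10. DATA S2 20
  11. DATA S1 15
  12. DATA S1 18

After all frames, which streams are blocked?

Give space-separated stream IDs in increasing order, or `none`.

Op 1: conn=44 S1=27 S2=27 S3=27 S4=27 blocked=[]
Op 2: conn=28 S1=27 S2=11 S3=27 S4=27 blocked=[]
Op 3: conn=46 S1=27 S2=11 S3=27 S4=27 blocked=[]
Op 4: conn=74 S1=27 S2=11 S3=27 S4=27 blocked=[]
Op 5: conn=97 S1=27 S2=11 S3=27 S4=27 blocked=[]
Op 6: conn=97 S1=33 S2=11 S3=27 S4=27 blocked=[]
Op 7: conn=97 S1=33 S2=11 S3=27 S4=33 blocked=[]
Op 8: conn=97 S1=33 S2=11 S3=27 S4=47 blocked=[]
Op 9: conn=85 S1=33 S2=11 S3=27 S4=35 blocked=[]
Op 10: conn=65 S1=33 S2=-9 S3=27 S4=35 blocked=[2]
Op 11: conn=50 S1=18 S2=-9 S3=27 S4=35 blocked=[2]
Op 12: conn=32 S1=0 S2=-9 S3=27 S4=35 blocked=[1, 2]

Answer: S1 S2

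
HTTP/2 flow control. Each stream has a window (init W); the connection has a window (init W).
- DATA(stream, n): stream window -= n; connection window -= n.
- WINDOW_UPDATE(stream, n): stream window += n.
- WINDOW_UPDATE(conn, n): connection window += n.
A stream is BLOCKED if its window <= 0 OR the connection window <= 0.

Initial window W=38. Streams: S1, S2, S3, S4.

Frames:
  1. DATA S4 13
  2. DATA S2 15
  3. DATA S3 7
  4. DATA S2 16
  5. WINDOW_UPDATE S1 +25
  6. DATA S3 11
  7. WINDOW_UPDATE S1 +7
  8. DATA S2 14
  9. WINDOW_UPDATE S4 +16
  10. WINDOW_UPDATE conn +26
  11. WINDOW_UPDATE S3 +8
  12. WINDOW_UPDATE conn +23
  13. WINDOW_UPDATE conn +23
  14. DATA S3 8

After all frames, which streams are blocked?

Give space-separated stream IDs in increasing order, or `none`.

Answer: S2

Derivation:
Op 1: conn=25 S1=38 S2=38 S3=38 S4=25 blocked=[]
Op 2: conn=10 S1=38 S2=23 S3=38 S4=25 blocked=[]
Op 3: conn=3 S1=38 S2=23 S3=31 S4=25 blocked=[]
Op 4: conn=-13 S1=38 S2=7 S3=31 S4=25 blocked=[1, 2, 3, 4]
Op 5: conn=-13 S1=63 S2=7 S3=31 S4=25 blocked=[1, 2, 3, 4]
Op 6: conn=-24 S1=63 S2=7 S3=20 S4=25 blocked=[1, 2, 3, 4]
Op 7: conn=-24 S1=70 S2=7 S3=20 S4=25 blocked=[1, 2, 3, 4]
Op 8: conn=-38 S1=70 S2=-7 S3=20 S4=25 blocked=[1, 2, 3, 4]
Op 9: conn=-38 S1=70 S2=-7 S3=20 S4=41 blocked=[1, 2, 3, 4]
Op 10: conn=-12 S1=70 S2=-7 S3=20 S4=41 blocked=[1, 2, 3, 4]
Op 11: conn=-12 S1=70 S2=-7 S3=28 S4=41 blocked=[1, 2, 3, 4]
Op 12: conn=11 S1=70 S2=-7 S3=28 S4=41 blocked=[2]
Op 13: conn=34 S1=70 S2=-7 S3=28 S4=41 blocked=[2]
Op 14: conn=26 S1=70 S2=-7 S3=20 S4=41 blocked=[2]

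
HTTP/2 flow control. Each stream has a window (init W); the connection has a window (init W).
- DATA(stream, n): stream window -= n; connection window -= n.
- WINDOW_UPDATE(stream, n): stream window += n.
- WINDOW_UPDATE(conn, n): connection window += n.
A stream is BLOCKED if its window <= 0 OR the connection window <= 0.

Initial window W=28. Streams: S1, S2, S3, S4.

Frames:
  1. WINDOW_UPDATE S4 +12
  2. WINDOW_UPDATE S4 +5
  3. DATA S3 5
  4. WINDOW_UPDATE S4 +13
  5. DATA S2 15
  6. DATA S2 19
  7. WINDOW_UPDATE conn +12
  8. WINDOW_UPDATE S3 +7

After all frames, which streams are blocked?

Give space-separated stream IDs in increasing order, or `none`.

Answer: S2

Derivation:
Op 1: conn=28 S1=28 S2=28 S3=28 S4=40 blocked=[]
Op 2: conn=28 S1=28 S2=28 S3=28 S4=45 blocked=[]
Op 3: conn=23 S1=28 S2=28 S3=23 S4=45 blocked=[]
Op 4: conn=23 S1=28 S2=28 S3=23 S4=58 blocked=[]
Op 5: conn=8 S1=28 S2=13 S3=23 S4=58 blocked=[]
Op 6: conn=-11 S1=28 S2=-6 S3=23 S4=58 blocked=[1, 2, 3, 4]
Op 7: conn=1 S1=28 S2=-6 S3=23 S4=58 blocked=[2]
Op 8: conn=1 S1=28 S2=-6 S3=30 S4=58 blocked=[2]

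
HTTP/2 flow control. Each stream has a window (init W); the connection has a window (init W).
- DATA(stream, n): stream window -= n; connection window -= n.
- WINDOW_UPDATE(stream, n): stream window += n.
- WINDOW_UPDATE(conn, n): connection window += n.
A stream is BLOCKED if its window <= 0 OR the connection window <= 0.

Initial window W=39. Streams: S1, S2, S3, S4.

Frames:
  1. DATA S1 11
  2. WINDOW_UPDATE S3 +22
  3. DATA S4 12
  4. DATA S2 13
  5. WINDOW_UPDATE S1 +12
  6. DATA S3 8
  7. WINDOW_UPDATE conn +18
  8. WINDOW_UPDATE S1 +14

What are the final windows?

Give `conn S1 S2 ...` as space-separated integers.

Answer: 13 54 26 53 27

Derivation:
Op 1: conn=28 S1=28 S2=39 S3=39 S4=39 blocked=[]
Op 2: conn=28 S1=28 S2=39 S3=61 S4=39 blocked=[]
Op 3: conn=16 S1=28 S2=39 S3=61 S4=27 blocked=[]
Op 4: conn=3 S1=28 S2=26 S3=61 S4=27 blocked=[]
Op 5: conn=3 S1=40 S2=26 S3=61 S4=27 blocked=[]
Op 6: conn=-5 S1=40 S2=26 S3=53 S4=27 blocked=[1, 2, 3, 4]
Op 7: conn=13 S1=40 S2=26 S3=53 S4=27 blocked=[]
Op 8: conn=13 S1=54 S2=26 S3=53 S4=27 blocked=[]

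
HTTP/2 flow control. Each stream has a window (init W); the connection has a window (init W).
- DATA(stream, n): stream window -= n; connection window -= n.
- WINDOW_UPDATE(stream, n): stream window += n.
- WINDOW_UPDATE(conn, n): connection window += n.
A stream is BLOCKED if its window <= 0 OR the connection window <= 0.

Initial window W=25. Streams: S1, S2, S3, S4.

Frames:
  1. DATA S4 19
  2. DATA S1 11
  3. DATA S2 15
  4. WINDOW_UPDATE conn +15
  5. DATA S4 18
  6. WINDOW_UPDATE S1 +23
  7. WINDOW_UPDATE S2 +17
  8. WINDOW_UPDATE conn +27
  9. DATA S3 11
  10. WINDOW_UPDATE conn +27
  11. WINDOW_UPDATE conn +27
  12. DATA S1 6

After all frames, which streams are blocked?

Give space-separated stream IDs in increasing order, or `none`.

Answer: S4

Derivation:
Op 1: conn=6 S1=25 S2=25 S3=25 S4=6 blocked=[]
Op 2: conn=-5 S1=14 S2=25 S3=25 S4=6 blocked=[1, 2, 3, 4]
Op 3: conn=-20 S1=14 S2=10 S3=25 S4=6 blocked=[1, 2, 3, 4]
Op 4: conn=-5 S1=14 S2=10 S3=25 S4=6 blocked=[1, 2, 3, 4]
Op 5: conn=-23 S1=14 S2=10 S3=25 S4=-12 blocked=[1, 2, 3, 4]
Op 6: conn=-23 S1=37 S2=10 S3=25 S4=-12 blocked=[1, 2, 3, 4]
Op 7: conn=-23 S1=37 S2=27 S3=25 S4=-12 blocked=[1, 2, 3, 4]
Op 8: conn=4 S1=37 S2=27 S3=25 S4=-12 blocked=[4]
Op 9: conn=-7 S1=37 S2=27 S3=14 S4=-12 blocked=[1, 2, 3, 4]
Op 10: conn=20 S1=37 S2=27 S3=14 S4=-12 blocked=[4]
Op 11: conn=47 S1=37 S2=27 S3=14 S4=-12 blocked=[4]
Op 12: conn=41 S1=31 S2=27 S3=14 S4=-12 blocked=[4]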